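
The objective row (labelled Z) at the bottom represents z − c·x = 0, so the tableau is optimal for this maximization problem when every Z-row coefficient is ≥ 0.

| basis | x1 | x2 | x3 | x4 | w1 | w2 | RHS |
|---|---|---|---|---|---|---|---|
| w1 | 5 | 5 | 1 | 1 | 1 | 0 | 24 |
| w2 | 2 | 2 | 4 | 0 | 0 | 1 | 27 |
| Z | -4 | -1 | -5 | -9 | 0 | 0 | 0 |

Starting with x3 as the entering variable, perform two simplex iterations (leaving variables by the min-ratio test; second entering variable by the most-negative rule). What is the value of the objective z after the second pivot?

Ratio test on column x3 — row 1: 24/1 = 24; row 2: 27/4 = 27/4. Minimum is 27/4 at row 2 (w2 leaves); pivot element 4.
Pivot on row 2; the Z-row RHS becomes 0 − (-5)·(27/4) = 135/4.
Next entering variable (most negative Z-row entry -9): x4.
Ratio test on column x4 — row 1: (69/4)/1 = 69/4; row 2: entry 0 ≤ 0. Minimum is 69/4 at row 1 (w1 leaves); pivot element 1.
After the second pivot the Z-row RHS is 135/4 − (-9)·(69/4) = 189.

189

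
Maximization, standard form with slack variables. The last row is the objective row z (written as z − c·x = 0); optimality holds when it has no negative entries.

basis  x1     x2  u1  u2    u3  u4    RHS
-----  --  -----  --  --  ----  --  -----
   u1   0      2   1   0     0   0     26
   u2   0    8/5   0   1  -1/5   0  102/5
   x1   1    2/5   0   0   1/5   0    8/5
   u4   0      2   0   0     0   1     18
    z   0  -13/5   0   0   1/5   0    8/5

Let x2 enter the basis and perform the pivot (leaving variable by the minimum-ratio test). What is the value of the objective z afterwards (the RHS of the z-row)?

12

Ratio test on column x2 — row 1: 26/2 = 13; row 2: (102/5)/(8/5) = 51/4; row 3: (8/5)/(2/5) = 4; row 4: 18/2 = 9. Minimum is 4 at row 3 (x1 leaves); pivot element 2/5.
Pivot on row 3; the z-row RHS becomes 8/5 − (-13/5)·4 = 12.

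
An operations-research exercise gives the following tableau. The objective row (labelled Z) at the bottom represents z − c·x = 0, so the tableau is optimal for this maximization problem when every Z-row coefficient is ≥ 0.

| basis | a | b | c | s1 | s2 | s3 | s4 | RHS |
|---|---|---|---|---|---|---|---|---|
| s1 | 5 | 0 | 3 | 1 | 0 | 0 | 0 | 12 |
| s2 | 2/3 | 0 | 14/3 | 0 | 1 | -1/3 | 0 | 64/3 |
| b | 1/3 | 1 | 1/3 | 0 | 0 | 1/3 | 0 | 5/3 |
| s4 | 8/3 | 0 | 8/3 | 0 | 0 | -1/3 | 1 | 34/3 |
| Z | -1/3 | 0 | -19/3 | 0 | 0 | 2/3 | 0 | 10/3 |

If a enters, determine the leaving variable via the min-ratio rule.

Column a entries and ratios — s1: 12/5 = 12/5; s2: (64/3)/(2/3) = 32; b: (5/3)/(1/3) = 5; s4: (34/3)/(8/3) = 17/4.
Smallest ratio is 12/5 in the row of s1, so s1 leaves.

s1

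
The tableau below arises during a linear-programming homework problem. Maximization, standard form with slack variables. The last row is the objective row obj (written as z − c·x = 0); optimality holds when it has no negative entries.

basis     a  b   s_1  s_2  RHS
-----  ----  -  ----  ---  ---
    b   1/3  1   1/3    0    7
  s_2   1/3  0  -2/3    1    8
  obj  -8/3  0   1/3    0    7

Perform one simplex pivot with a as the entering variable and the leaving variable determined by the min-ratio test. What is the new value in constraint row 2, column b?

Ratio test on column a — row 1: 7/(1/3) = 21; row 2: 8/(1/3) = 24. Minimum is 21 at row 1 (b leaves); pivot element 1/3.
Divide row 1 by 1/3; eliminate column a from the other rows.
Row 2 update in column b: 0 − (1/3)·3 = -1.

-1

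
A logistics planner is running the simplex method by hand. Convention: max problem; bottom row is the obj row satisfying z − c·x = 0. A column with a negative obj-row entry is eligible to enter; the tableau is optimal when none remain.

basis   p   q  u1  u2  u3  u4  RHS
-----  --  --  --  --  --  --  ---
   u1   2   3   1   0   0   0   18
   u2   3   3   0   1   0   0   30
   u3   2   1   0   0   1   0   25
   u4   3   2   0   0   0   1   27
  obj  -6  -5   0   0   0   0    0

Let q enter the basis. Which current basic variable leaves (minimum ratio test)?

u1

Column q entries and ratios — u1: 18/3 = 6; u2: 30/3 = 10; u3: 25/1 = 25; u4: 27/2 = 27/2.
Smallest ratio is 6 in the row of u1, so u1 leaves.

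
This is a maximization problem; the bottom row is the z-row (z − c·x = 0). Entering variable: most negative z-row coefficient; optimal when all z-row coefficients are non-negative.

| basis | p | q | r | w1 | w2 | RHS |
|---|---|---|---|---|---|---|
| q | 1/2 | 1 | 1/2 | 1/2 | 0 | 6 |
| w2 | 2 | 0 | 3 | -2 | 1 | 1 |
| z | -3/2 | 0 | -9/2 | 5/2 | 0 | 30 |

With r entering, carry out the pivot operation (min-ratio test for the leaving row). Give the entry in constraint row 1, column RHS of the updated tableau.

35/6

Ratio test on column r — row 1: 6/(1/2) = 12; row 2: 1/3 = 1/3. Minimum is 1/3 at row 2 (w2 leaves); pivot element 3.
Divide row 2 by 3; eliminate column r from the other rows.
Row 1 update in column RHS: 6 − (1/2)·(1/3) = 35/6.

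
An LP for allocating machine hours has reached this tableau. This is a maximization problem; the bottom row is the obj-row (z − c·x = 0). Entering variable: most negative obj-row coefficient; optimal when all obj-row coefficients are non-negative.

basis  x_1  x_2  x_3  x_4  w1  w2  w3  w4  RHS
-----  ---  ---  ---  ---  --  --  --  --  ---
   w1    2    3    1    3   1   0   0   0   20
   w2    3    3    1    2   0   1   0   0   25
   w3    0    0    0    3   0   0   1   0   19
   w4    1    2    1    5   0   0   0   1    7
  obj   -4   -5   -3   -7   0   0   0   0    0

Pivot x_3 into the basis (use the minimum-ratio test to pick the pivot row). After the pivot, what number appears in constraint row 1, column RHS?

Ratio test on column x_3 — row 1: 20/1 = 20; row 2: 25/1 = 25; row 3: entry 0 ≤ 0; row 4: 7/1 = 7. Minimum is 7 at row 4 (w4 leaves); pivot element 1.
Divide row 4 by 1; eliminate column x_3 from the other rows.
Row 1 update in column RHS: 20 − 1·7 = 13.

13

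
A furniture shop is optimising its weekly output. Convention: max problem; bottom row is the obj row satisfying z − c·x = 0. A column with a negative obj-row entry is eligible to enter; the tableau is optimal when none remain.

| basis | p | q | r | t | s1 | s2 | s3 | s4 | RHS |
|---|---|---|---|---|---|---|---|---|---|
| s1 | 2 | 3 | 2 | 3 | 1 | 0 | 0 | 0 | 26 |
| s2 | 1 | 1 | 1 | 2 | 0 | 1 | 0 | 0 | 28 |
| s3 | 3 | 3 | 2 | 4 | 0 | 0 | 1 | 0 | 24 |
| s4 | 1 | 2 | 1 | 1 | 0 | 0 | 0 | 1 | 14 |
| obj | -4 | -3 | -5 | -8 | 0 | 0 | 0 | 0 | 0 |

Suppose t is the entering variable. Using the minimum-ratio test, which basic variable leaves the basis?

Column t entries and ratios — s1: 26/3 = 26/3; s2: 28/2 = 14; s3: 24/4 = 6; s4: 14/1 = 14.
Smallest ratio is 6 in the row of s3, so s3 leaves.

s3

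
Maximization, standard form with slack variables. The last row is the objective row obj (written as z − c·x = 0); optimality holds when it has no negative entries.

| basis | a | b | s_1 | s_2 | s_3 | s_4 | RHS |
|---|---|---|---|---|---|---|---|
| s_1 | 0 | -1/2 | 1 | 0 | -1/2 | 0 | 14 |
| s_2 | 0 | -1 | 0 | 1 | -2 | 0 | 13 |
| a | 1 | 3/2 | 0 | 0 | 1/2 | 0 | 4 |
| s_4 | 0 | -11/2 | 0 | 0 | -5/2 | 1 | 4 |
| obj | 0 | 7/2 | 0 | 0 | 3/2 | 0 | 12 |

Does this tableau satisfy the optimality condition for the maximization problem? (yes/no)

yes

Every obj-row coefficient is ≥ 0, so the tableau is optimal.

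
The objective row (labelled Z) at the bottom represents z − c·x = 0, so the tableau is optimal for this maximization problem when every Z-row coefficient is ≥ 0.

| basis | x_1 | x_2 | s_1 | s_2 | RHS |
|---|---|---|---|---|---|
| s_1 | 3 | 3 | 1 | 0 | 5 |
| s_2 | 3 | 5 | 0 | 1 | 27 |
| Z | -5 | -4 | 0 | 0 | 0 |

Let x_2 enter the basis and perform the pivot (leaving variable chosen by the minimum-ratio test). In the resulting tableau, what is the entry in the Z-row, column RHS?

Ratio test on column x_2 — row 1: 5/3 = 5/3; row 2: 27/5 = 27/5. Minimum is 5/3 at row 1 (s_1 leaves); pivot element 3.
Divide row 1 by 3; eliminate column x_2 from the other rows.
Z-row update in column RHS: 0 − (-4)·(5/3) = 20/3.

20/3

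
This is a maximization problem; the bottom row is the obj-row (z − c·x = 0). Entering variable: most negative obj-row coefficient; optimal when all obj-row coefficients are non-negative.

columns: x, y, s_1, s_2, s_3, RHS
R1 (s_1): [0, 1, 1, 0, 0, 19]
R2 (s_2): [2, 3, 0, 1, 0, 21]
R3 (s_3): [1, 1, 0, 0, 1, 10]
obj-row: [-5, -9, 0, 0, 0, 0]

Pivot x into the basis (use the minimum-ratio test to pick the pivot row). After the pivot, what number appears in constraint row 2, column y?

Ratio test on column x — row 1: entry 0 ≤ 0; row 2: 21/2 = 21/2; row 3: 10/1 = 10. Minimum is 10 at row 3 (s_3 leaves); pivot element 1.
Divide row 3 by 1; eliminate column x from the other rows.
Row 2 update in column y: 3 − 2·1 = 1.

1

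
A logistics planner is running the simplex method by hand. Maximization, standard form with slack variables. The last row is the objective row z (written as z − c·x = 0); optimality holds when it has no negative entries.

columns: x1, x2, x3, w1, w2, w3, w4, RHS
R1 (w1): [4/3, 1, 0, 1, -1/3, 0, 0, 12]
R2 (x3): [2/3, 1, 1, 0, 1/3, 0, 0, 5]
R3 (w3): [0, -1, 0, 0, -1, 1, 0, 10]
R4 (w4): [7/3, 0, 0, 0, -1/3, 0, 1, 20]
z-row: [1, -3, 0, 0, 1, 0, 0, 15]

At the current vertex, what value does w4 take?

w4 is basic (row 4); its value is the RHS of that row, 20.

20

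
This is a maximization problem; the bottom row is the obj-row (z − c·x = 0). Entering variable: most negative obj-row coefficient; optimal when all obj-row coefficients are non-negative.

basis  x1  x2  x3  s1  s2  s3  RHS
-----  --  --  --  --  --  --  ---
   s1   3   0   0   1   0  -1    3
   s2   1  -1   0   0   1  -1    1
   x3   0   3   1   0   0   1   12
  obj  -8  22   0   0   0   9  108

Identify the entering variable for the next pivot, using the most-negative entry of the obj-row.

x1

Negative obj-row entries: x1: -8.
The most negative is -8 in column x1, so x1 enters.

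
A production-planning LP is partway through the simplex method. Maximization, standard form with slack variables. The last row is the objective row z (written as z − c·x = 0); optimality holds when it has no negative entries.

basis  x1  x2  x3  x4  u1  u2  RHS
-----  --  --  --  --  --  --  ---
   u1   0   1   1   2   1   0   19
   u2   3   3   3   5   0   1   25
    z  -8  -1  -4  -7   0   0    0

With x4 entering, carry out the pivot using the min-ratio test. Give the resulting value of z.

35

Ratio test on column x4 — row 1: 19/2 = 19/2; row 2: 25/5 = 5. Minimum is 5 at row 2 (u2 leaves); pivot element 5.
Pivot on row 2; the z-row RHS becomes 0 − (-7)·5 = 35.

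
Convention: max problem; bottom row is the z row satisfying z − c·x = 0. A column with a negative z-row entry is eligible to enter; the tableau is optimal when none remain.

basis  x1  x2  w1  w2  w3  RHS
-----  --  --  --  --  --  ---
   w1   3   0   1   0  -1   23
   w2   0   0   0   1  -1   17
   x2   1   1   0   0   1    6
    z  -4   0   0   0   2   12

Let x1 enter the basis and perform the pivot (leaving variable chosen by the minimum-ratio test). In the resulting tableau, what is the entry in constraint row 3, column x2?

1

Ratio test on column x1 — row 1: 23/3 = 23/3; row 2: entry 0 ≤ 0; row 3: 6/1 = 6. Minimum is 6 at row 3 (x2 leaves); pivot element 1.
Divide row 3 by 1; eliminate column x1 from the other rows.
In the new row 3, the x2 entry is the old entry divided by the pivot: 1/1 = 1.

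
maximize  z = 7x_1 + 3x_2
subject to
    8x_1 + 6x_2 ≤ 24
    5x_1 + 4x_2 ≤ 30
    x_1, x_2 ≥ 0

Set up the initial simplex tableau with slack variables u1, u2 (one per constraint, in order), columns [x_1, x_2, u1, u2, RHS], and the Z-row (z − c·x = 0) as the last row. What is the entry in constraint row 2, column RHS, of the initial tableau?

30

The RHS of constraint 2 is b_2 = 30.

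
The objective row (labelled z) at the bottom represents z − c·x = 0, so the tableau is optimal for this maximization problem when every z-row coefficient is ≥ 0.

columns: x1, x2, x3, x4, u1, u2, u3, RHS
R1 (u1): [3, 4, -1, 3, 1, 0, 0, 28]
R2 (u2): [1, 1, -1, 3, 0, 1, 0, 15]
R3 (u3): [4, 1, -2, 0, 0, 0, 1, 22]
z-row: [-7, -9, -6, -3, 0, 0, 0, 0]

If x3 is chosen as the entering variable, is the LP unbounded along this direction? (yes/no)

yes

Every constraint-row entry in column x3 is ≤ 0, so increasing x3 is unbounded.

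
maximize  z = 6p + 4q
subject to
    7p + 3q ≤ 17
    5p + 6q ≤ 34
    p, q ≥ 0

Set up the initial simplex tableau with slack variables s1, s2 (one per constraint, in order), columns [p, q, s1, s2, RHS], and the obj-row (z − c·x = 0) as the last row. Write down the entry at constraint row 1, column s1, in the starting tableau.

Slack s1 belongs to constraint 1; its column is the unit vector e_1, so the entry in row 1 is 1.

1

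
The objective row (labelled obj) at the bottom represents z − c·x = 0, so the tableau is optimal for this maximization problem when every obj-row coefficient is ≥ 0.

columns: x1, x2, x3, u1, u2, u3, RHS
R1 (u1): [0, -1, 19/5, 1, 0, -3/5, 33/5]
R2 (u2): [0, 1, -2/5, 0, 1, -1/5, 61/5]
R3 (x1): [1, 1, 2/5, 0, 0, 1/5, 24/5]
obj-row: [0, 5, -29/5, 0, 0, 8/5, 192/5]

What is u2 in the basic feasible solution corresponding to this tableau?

61/5

u2 is basic (row 2); its value is the RHS of that row, 61/5.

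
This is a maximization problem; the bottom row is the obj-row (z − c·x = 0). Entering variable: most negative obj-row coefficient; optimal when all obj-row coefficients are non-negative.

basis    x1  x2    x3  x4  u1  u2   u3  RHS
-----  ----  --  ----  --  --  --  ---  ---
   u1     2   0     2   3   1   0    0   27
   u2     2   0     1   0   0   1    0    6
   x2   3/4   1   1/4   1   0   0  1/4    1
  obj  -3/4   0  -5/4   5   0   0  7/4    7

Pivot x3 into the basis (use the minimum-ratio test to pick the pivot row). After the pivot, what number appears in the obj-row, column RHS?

Ratio test on column x3 — row 1: 27/2 = 27/2; row 2: 6/1 = 6; row 3: 1/(1/4) = 4. Minimum is 4 at row 3 (x2 leaves); pivot element 1/4.
Divide row 3 by 1/4; eliminate column x3 from the other rows.
obj-row update in column RHS: 7 − (-5/4)·4 = 12.

12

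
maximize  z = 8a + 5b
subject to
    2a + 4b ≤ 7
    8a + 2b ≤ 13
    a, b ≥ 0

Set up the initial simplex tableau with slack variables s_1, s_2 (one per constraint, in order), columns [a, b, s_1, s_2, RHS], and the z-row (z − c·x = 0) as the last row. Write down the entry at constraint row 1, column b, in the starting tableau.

Constraint 1 has coefficient 4 on b.

4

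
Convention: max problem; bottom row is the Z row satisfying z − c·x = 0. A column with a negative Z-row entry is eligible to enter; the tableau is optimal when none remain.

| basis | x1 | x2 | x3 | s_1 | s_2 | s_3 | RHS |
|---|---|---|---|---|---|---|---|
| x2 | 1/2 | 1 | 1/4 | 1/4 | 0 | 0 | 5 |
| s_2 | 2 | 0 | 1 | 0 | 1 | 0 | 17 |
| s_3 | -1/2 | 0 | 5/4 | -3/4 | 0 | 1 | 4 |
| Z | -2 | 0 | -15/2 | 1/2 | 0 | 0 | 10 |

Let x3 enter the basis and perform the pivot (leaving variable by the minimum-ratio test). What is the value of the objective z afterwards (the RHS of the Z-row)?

34

Ratio test on column x3 — row 1: 5/(1/4) = 20; row 2: 17/1 = 17; row 3: 4/(5/4) = 16/5. Minimum is 16/5 at row 3 (s_3 leaves); pivot element 5/4.
Pivot on row 3; the Z-row RHS becomes 10 − (-15/2)·(16/5) = 34.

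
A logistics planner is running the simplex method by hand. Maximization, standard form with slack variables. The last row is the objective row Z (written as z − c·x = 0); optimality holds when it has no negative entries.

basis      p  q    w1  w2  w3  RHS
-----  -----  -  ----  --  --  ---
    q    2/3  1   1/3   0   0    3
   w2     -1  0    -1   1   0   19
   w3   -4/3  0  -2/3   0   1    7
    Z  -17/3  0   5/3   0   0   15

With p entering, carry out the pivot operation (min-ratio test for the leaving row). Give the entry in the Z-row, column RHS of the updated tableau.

81/2

Ratio test on column p — row 1: 3/(2/3) = 9/2; row 2: entry -1 ≤ 0; row 3: entry -4/3 ≤ 0. Minimum is 9/2 at row 1 (q leaves); pivot element 2/3.
Divide row 1 by 2/3; eliminate column p from the other rows.
Z-row update in column RHS: 15 − (-17/3)·(9/2) = 81/2.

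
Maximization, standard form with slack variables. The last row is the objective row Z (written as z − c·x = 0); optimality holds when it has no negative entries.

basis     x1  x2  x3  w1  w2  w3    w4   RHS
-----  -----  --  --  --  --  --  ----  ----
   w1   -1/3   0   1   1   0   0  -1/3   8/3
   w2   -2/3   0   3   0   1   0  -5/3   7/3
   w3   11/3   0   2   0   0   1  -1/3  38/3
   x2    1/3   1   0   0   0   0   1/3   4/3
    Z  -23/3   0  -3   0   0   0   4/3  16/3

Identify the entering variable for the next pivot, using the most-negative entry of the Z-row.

x1

Negative Z-row entries: x1: -23/3, x3: -3.
The most negative is -23/3 in column x1, so x1 enters.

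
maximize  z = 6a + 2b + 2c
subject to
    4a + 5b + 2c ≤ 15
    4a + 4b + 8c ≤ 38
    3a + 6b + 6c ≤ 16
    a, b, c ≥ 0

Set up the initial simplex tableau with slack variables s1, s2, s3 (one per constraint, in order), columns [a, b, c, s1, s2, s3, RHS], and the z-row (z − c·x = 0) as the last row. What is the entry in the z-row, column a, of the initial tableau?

-6

The z-row carries the negated objective coefficients: the a entry is -6.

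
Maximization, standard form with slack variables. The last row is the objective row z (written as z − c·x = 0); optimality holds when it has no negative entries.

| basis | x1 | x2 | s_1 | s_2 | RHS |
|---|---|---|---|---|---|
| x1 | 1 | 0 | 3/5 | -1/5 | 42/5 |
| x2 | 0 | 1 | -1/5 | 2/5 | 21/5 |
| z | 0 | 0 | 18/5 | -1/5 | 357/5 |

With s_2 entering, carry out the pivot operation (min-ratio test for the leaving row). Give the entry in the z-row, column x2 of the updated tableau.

Ratio test on column s_2 — row 1: entry -1/5 ≤ 0; row 2: (21/5)/(2/5) = 21/2. Minimum is 21/2 at row 2 (x2 leaves); pivot element 2/5.
Divide row 2 by 2/5; eliminate column s_2 from the other rows.
z-row update in column x2: 0 − (-1/5)·(5/2) = 1/2.

1/2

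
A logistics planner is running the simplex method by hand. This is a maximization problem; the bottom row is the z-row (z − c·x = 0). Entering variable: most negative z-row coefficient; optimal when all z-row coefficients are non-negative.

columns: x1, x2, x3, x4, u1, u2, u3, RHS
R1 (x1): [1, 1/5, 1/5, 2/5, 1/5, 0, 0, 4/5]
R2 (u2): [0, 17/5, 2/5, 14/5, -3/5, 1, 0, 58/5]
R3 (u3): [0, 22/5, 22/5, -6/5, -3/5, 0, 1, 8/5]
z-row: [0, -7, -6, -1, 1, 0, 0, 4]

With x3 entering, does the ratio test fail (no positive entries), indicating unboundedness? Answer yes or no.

Column x3 has positive entries in row(s) 1, 2, 3, so the ratio test bounds it — not unbounded.

no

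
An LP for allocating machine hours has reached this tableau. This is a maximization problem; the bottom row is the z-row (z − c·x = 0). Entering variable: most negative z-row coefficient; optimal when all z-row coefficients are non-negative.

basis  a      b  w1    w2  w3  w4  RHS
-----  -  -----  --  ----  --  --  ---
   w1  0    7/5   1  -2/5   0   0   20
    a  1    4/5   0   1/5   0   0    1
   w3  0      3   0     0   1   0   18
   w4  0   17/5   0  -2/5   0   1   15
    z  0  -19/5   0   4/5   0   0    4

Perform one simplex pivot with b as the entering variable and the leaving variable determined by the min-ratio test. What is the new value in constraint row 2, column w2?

1/4

Ratio test on column b — row 1: 20/(7/5) = 100/7; row 2: 1/(4/5) = 5/4; row 3: 18/3 = 6; row 4: 15/(17/5) = 75/17. Minimum is 5/4 at row 2 (a leaves); pivot element 4/5.
Divide row 2 by 4/5; eliminate column b from the other rows.
In the new row 2, the w2 entry is the old entry divided by the pivot: (1/5)/(4/5) = 1/4.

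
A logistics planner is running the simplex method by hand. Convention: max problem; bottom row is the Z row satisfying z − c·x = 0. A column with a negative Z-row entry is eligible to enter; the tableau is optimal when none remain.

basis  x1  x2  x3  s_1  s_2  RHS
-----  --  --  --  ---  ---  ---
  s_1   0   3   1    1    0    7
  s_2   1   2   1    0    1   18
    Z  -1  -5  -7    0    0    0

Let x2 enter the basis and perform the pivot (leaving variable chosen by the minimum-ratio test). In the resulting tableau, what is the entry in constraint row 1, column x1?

Ratio test on column x2 — row 1: 7/3 = 7/3; row 2: 18/2 = 9. Minimum is 7/3 at row 1 (s_1 leaves); pivot element 3.
Divide row 1 by 3; eliminate column x2 from the other rows.
In the new row 1, the x1 entry is the old entry divided by the pivot: 0/3 = 0.

0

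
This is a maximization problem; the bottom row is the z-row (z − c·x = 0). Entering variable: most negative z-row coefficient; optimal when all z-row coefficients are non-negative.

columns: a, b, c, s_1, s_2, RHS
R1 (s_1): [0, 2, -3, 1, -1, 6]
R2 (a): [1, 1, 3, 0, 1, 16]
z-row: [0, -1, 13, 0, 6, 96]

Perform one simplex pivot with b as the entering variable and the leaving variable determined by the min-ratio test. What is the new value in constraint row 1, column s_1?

1/2

Ratio test on column b — row 1: 6/2 = 3; row 2: 16/1 = 16. Minimum is 3 at row 1 (s_1 leaves); pivot element 2.
Divide row 1 by 2; eliminate column b from the other rows.
In the new row 1, the s_1 entry is the old entry divided by the pivot: 1/2 = 1/2.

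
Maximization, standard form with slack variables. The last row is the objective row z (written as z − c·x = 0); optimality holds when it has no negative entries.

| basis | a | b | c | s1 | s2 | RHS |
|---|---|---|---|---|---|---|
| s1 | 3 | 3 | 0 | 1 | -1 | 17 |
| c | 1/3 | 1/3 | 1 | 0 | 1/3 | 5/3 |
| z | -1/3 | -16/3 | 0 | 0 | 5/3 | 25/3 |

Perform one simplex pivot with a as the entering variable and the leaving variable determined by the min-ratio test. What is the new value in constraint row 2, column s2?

1

Ratio test on column a — row 1: 17/3 = 17/3; row 2: (5/3)/(1/3) = 5. Minimum is 5 at row 2 (c leaves); pivot element 1/3.
Divide row 2 by 1/3; eliminate column a from the other rows.
In the new row 2, the s2 entry is the old entry divided by the pivot: (1/3)/(1/3) = 1.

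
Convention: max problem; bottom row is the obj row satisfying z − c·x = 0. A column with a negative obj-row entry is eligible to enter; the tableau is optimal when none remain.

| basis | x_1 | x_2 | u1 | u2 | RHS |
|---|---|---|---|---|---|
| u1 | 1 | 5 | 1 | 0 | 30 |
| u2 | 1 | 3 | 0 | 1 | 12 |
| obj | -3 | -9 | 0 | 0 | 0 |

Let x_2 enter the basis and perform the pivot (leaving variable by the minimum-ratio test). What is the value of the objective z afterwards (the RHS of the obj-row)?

Ratio test on column x_2 — row 1: 30/5 = 6; row 2: 12/3 = 4. Minimum is 4 at row 2 (u2 leaves); pivot element 3.
Pivot on row 2; the obj-row RHS becomes 0 − (-9)·4 = 36.

36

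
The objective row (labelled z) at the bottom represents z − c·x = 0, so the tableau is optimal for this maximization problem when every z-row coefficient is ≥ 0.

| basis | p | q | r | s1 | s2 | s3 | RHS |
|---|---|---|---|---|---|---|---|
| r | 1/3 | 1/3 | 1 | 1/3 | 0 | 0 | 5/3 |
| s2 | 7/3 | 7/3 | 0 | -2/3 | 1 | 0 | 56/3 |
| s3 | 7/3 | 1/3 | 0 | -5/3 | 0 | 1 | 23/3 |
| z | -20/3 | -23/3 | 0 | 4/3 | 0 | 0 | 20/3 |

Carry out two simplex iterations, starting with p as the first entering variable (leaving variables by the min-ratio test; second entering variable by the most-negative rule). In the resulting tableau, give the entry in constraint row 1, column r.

Ratio test on column p — row 1: (5/3)/(1/3) = 5; row 2: (56/3)/(7/3) = 8; row 3: (23/3)/(7/3) = 23/7. Minimum is 23/7 at row 3 (s3 leaves); pivot element 7/3.
Divide row 3 by 7/3; eliminate column p from the other rows.
Second iteration: most negative z-row entry is -47/7 in column q, so q enters.
Ratio test on column q — row 1: (4/7)/(2/7) = 2; row 2: 11/2 = 11/2; row 3: (23/7)/(1/7) = 23. Minimum is 2 at row 1 (r leaves); pivot element 2/7.
Divide row 1 by 2/7; eliminate column q from the other rows.
After both pivots, the entry at constraint row 1, column r is 7/2.

7/2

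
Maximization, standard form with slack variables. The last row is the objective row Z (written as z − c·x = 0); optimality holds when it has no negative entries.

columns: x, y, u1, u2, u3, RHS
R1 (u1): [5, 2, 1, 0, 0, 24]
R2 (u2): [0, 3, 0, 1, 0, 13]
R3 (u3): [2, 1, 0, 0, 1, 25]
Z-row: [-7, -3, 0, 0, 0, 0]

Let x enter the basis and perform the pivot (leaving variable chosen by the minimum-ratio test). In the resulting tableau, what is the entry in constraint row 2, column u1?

Ratio test on column x — row 1: 24/5 = 24/5; row 2: entry 0 ≤ 0; row 3: 25/2 = 25/2. Minimum is 24/5 at row 1 (u1 leaves); pivot element 5.
Divide row 1 by 5; eliminate column x from the other rows.
Row 2 update in column u1: 0 − 0·(1/5) = 0.

0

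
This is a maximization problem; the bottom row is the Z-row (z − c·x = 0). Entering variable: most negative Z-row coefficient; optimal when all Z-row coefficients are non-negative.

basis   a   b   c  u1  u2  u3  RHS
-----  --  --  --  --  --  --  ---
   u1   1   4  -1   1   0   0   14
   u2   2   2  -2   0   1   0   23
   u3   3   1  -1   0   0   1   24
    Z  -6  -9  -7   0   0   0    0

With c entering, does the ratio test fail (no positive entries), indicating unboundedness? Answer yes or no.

Every constraint-row entry in column c is ≤ 0, so increasing c is unbounded.

yes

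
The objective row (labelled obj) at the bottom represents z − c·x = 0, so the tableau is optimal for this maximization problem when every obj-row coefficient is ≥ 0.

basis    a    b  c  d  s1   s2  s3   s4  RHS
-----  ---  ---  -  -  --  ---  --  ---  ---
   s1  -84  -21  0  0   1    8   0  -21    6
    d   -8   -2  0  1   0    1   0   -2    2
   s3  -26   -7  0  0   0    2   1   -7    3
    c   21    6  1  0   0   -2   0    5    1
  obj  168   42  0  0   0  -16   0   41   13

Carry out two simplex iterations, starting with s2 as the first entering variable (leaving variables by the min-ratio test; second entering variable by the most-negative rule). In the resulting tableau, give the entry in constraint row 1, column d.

21/5

Ratio test on column s2 — row 1: 6/8 = 3/4; row 2: 2/1 = 2; row 3: 3/2 = 3/2; row 4: entry -2 ≤ 0. Minimum is 3/4 at row 1 (s1 leaves); pivot element 8.
Divide row 1 by 8; eliminate column s2 from the other rows.
Second iteration: most negative obj-row entry is -1 in column s4, so s4 enters.
Ratio test on column s4 — row 1: entry -21/8 ≤ 0; row 2: (5/4)/(5/8) = 2; row 3: entry -7/4 ≤ 0; row 4: entry -1/4 ≤ 0. Minimum is 2 at row 2 (d leaves); pivot element 5/8.
Divide row 2 by 5/8; eliminate column s4 from the other rows.
After both pivots, the entry at constraint row 1, column d is 21/5.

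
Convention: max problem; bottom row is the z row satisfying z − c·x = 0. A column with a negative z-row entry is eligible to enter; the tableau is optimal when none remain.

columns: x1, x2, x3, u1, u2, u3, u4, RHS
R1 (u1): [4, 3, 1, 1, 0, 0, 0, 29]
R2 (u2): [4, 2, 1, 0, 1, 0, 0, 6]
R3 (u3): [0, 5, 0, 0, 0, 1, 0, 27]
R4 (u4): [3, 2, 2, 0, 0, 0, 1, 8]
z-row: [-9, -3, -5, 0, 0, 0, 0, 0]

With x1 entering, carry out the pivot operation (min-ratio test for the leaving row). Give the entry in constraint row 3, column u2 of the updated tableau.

0

Ratio test on column x1 — row 1: 29/4 = 29/4; row 2: 6/4 = 3/2; row 3: entry 0 ≤ 0; row 4: 8/3 = 8/3. Minimum is 3/2 at row 2 (u2 leaves); pivot element 4.
Divide row 2 by 4; eliminate column x1 from the other rows.
Row 3 update in column u2: 0 − 0·(1/4) = 0.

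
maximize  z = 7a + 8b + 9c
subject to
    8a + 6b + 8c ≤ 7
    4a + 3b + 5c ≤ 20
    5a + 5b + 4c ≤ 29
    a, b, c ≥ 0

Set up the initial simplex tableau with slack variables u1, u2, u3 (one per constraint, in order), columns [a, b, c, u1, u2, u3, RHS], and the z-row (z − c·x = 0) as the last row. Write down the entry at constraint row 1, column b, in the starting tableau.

6

Constraint 1 has coefficient 6 on b.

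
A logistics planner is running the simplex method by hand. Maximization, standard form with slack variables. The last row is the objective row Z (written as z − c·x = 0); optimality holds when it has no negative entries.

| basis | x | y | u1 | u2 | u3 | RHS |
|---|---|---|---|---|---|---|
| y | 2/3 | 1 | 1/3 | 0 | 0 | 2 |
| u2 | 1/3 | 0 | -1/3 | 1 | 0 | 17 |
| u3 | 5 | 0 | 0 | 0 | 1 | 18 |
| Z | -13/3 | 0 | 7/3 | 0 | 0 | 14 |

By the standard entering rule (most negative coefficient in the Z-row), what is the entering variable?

x

Negative Z-row entries: x: -13/3.
The most negative is -13/3 in column x, so x enters.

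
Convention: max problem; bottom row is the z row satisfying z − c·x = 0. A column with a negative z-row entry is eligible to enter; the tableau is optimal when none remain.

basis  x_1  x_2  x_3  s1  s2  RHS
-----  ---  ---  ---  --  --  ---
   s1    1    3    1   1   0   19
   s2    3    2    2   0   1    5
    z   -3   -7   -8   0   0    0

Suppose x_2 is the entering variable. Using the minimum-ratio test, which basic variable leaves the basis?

s2

Column x_2 entries and ratios — s1: 19/3 = 19/3; s2: 5/2 = 5/2.
Smallest ratio is 5/2 in the row of s2, so s2 leaves.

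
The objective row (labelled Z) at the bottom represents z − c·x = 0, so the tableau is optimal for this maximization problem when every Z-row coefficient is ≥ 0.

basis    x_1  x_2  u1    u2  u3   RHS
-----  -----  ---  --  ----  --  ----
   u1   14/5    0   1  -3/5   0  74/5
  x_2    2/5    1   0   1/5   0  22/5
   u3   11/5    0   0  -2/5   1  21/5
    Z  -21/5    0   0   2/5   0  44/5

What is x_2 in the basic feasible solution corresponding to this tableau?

22/5

x_2 is basic (row 2); its value is the RHS of that row, 22/5.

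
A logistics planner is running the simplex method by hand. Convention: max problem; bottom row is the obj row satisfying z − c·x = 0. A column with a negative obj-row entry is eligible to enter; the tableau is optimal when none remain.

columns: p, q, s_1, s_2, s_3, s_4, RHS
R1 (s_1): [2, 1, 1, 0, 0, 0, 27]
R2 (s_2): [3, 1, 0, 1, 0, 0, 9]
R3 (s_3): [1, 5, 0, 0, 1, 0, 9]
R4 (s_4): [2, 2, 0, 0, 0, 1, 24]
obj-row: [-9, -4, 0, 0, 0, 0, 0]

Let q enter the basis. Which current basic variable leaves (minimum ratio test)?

s_3

Column q entries and ratios — s_1: 27/1 = 27; s_2: 9/1 = 9; s_3: 9/5 = 9/5; s_4: 24/2 = 12.
Smallest ratio is 9/5 in the row of s_3, so s_3 leaves.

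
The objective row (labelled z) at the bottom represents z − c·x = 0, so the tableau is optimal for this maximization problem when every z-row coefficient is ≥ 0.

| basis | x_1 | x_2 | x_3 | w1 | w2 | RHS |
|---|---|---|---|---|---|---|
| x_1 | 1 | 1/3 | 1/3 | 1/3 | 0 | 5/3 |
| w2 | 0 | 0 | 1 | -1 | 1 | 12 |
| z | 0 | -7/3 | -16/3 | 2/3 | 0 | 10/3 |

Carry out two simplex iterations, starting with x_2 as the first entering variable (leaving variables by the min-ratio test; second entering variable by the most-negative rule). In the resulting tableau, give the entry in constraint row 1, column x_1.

Ratio test on column x_2 — row 1: (5/3)/(1/3) = 5; row 2: entry 0 ≤ 0. Minimum is 5 at row 1 (x_1 leaves); pivot element 1/3.
Divide row 1 by 1/3; eliminate column x_2 from the other rows.
Second iteration: most negative z-row entry is -3 in column x_3, so x_3 enters.
Ratio test on column x_3 — row 1: 5/1 = 5; row 2: 12/1 = 12. Minimum is 5 at row 1 (x_2 leaves); pivot element 1.
Divide row 1 by 1; eliminate column x_3 from the other rows.
After both pivots, the entry at constraint row 1, column x_1 is 3.

3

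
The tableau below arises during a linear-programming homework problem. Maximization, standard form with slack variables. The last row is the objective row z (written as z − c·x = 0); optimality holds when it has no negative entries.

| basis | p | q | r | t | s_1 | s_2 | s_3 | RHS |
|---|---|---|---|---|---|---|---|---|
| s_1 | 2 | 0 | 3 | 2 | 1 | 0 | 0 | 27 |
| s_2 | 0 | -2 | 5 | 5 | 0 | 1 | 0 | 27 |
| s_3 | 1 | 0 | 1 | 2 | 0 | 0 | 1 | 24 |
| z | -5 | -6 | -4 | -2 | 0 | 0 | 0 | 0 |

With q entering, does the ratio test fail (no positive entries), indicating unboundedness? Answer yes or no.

Every constraint-row entry in column q is ≤ 0, so increasing q is unbounded.

yes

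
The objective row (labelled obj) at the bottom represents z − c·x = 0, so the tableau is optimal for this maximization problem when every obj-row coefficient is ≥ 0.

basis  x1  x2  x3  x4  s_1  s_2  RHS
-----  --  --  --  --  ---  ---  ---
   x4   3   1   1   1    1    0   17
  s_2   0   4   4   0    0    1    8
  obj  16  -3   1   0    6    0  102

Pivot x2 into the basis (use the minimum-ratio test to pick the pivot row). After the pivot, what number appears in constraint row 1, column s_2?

Ratio test on column x2 — row 1: 17/1 = 17; row 2: 8/4 = 2. Minimum is 2 at row 2 (s_2 leaves); pivot element 4.
Divide row 2 by 4; eliminate column x2 from the other rows.
Row 1 update in column s_2: 0 − 1·(1/4) = -1/4.

-1/4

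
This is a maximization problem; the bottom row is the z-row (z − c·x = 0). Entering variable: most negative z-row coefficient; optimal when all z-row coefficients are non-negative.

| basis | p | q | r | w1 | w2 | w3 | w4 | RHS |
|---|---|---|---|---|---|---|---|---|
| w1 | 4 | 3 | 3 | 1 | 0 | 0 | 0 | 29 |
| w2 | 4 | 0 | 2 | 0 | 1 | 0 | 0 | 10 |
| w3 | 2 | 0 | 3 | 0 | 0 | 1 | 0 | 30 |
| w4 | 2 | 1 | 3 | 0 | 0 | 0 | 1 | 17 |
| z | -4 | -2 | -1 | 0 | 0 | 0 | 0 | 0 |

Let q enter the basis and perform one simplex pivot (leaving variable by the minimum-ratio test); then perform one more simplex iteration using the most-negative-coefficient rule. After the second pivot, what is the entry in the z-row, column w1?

Ratio test on column q — row 1: 29/3 = 29/3; row 2: entry 0 ≤ 0; row 3: entry 0 ≤ 0; row 4: 17/1 = 17. Minimum is 29/3 at row 1 (w1 leaves); pivot element 3.
Divide row 1 by 3; eliminate column q from the other rows.
Second iteration: most negative z-row entry is -4/3 in column p, so p enters.
Ratio test on column p — row 1: (29/3)/(4/3) = 29/4; row 2: 10/4 = 5/2; row 3: 30/2 = 15; row 4: (22/3)/(2/3) = 11. Minimum is 5/2 at row 2 (w2 leaves); pivot element 4.
Divide row 2 by 4; eliminate column p from the other rows.
After both pivots, the entry at the z-row, column w1 is 2/3.

2/3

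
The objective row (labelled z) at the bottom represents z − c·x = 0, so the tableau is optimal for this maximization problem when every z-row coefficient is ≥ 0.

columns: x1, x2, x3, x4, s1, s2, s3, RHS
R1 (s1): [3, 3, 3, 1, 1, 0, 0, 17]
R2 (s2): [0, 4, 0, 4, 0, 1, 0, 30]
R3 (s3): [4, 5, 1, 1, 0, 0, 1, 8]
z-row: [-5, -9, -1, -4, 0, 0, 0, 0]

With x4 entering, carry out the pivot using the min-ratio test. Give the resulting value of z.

Ratio test on column x4 — row 1: 17/1 = 17; row 2: 30/4 = 15/2; row 3: 8/1 = 8. Minimum is 15/2 at row 2 (s2 leaves); pivot element 4.
Pivot on row 2; the z-row RHS becomes 0 − (-4)·(15/2) = 30.

30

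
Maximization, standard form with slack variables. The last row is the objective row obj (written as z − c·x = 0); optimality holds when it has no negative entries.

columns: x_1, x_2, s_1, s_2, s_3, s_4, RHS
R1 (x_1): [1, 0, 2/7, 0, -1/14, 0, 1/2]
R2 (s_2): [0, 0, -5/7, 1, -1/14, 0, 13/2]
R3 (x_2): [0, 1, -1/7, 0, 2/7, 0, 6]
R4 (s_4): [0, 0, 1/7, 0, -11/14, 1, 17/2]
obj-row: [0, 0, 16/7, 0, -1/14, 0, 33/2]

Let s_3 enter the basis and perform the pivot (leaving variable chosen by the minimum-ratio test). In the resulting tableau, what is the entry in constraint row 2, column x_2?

1/4

Ratio test on column s_3 — row 1: entry -1/14 ≤ 0; row 2: entry -1/14 ≤ 0; row 3: 6/(2/7) = 21; row 4: entry -11/14 ≤ 0. Minimum is 21 at row 3 (x_2 leaves); pivot element 2/7.
Divide row 3 by 2/7; eliminate column s_3 from the other rows.
Row 2 update in column x_2: 0 − (-1/14)·(7/2) = 1/4.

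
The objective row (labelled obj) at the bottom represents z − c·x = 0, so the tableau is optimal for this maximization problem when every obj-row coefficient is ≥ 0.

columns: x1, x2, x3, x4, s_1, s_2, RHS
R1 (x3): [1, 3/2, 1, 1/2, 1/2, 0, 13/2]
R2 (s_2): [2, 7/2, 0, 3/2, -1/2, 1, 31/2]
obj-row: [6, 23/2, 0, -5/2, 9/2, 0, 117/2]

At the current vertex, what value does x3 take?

x3 is basic (row 1); its value is the RHS of that row, 13/2.

13/2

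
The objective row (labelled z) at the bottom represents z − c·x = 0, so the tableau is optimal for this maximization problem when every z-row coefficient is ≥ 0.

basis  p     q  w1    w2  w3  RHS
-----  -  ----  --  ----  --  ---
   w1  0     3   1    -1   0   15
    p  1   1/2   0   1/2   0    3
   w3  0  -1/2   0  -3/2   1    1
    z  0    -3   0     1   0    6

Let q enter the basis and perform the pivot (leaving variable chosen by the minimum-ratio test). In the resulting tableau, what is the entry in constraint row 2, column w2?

Ratio test on column q — row 1: 15/3 = 5; row 2: 3/(1/2) = 6; row 3: entry -1/2 ≤ 0. Minimum is 5 at row 1 (w1 leaves); pivot element 3.
Divide row 1 by 3; eliminate column q from the other rows.
Row 2 update in column w2: 1/2 − (1/2)·(-1/3) = 2/3.

2/3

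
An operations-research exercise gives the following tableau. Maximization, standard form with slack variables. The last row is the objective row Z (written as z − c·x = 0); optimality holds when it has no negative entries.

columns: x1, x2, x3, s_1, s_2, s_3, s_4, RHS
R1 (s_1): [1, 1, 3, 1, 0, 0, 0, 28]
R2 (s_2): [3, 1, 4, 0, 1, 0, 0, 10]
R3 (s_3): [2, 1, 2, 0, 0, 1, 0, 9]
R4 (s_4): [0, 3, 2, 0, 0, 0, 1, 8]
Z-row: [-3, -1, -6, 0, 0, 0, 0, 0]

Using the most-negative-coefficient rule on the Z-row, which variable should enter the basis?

Negative Z-row entries: x1: -3, x2: -1, x3: -6.
The most negative is -6 in column x3, so x3 enters.

x3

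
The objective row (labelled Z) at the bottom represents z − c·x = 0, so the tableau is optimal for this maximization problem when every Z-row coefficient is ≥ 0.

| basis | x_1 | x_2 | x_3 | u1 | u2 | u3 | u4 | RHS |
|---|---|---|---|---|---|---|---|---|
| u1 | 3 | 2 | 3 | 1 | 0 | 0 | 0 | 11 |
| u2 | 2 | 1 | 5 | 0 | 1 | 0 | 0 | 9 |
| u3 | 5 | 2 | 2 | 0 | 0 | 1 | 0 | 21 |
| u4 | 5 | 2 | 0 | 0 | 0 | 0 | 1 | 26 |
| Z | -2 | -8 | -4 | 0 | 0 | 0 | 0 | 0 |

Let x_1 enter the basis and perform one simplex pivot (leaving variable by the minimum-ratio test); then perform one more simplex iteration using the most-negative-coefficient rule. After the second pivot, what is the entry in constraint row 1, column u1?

1/2

Ratio test on column x_1 — row 1: 11/3 = 11/3; row 2: 9/2 = 9/2; row 3: 21/5 = 21/5; row 4: 26/5 = 26/5. Minimum is 11/3 at row 1 (u1 leaves); pivot element 3.
Divide row 1 by 3; eliminate column x_1 from the other rows.
Second iteration: most negative Z-row entry is -20/3 in column x_2, so x_2 enters.
Ratio test on column x_2 — row 1: (11/3)/(2/3) = 11/2; row 2: entry -1/3 ≤ 0; row 3: entry -4/3 ≤ 0; row 4: entry -4/3 ≤ 0. Minimum is 11/2 at row 1 (x_1 leaves); pivot element 2/3.
Divide row 1 by 2/3; eliminate column x_2 from the other rows.
After both pivots, the entry at constraint row 1, column u1 is 1/2.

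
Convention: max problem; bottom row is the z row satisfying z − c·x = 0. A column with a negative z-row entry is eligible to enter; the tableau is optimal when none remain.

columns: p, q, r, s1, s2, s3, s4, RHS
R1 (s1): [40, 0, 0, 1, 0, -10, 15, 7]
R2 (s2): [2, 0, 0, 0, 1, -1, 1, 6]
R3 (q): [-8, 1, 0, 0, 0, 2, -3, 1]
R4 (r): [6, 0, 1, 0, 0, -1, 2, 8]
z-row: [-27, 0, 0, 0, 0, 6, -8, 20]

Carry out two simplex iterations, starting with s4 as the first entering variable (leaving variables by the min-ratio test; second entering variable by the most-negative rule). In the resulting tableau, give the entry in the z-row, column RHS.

989/40

Ratio test on column s4 — row 1: 7/15 = 7/15; row 2: 6/1 = 6; row 3: entry -3 ≤ 0; row 4: 8/2 = 4. Minimum is 7/15 at row 1 (s1 leaves); pivot element 15.
Divide row 1 by 15; eliminate column s4 from the other rows.
Second iteration: most negative z-row entry is -17/3 in column p, so p enters.
Ratio test on column p — row 1: (7/15)/(8/3) = 7/40; row 2: entry -2/3 ≤ 0; row 3: entry 0 ≤ 0; row 4: (106/15)/(2/3) = 53/5. Minimum is 7/40 at row 1 (s4 leaves); pivot element 8/3.
Divide row 1 by 8/3; eliminate column p from the other rows.
After both pivots, the entry at the z-row, column RHS is 989/40.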